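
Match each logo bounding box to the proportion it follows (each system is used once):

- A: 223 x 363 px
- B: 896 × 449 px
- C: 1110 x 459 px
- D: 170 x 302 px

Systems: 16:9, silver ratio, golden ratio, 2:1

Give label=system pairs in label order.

Ratios: A ≈ 1.628; B ≈ 1.996; C ≈ 2.418; D ≈ 1.776.
Targets: 16:9 ≈ 1.778; silver ratio ≈ 2.414; golden ratio ≈ 1.618; 2:1 ≈ 2.000.

A=golden ratio, B=2:1, C=silver ratio, D=16:9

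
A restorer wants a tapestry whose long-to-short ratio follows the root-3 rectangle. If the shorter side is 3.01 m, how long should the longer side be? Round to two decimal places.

5.21 m

root-3 ≈ 1.73205.
Longer side = 3.01 × 1.73205 ≈ 5.2135 → 5.21 m.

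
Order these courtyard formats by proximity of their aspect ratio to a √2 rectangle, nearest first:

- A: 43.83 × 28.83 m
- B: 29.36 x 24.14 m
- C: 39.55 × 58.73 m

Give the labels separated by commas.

Ratios: A = 43.83 / 28.83 ≈ 1.520; B = 29.36 / 24.14 ≈ 1.216; C = 58.73 / 39.55 ≈ 1.485.
|Δ from 1.414|: A 0.106; B 0.198; C 0.071.

C, A, B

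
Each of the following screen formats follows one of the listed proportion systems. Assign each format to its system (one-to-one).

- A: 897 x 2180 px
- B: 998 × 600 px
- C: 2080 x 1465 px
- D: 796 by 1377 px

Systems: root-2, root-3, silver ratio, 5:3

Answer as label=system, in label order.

Ratios: A ≈ 2.430; B ≈ 1.663; C ≈ 1.420; D ≈ 1.730.
Targets: root-2 ≈ 1.414; root-3 ≈ 1.732; silver ratio ≈ 2.414; 5:3 ≈ 1.667.

A=silver ratio, B=5:3, C=root-2, D=root-3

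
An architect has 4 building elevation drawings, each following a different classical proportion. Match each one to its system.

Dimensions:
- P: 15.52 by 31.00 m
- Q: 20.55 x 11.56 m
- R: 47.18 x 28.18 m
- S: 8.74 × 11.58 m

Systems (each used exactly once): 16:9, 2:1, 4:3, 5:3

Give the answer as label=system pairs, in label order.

P=2:1, Q=16:9, R=5:3, S=4:3

P = 31.00/15.52 ≈ 1.997 → 2:1 (2.000)
Q = 20.55/11.56 ≈ 1.778 → 16:9 (1.778)
R = 47.18/28.18 ≈ 1.674 → 5:3 (1.667)
S = 11.58/8.74 ≈ 1.325 → 4:3 (1.333)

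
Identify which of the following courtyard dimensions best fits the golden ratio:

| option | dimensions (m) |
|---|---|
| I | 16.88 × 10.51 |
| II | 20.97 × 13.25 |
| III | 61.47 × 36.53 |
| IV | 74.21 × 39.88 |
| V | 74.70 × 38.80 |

Ratios (long/short): I ≈ 1.606; II ≈ 1.583; III ≈ 1.683; IV ≈ 1.861; V ≈ 1.925.
golden ratio ≈ 1.618; option I is nearest (Δ 0.012).

I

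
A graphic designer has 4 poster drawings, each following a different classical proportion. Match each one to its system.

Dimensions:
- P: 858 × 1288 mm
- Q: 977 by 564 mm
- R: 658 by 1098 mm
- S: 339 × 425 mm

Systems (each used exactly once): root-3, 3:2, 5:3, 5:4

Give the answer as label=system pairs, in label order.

P=3:2, Q=root-3, R=5:3, S=5:4

Ratios: P ≈ 1.501; Q ≈ 1.732; R ≈ 1.669; S ≈ 1.254.
Targets: root-3 ≈ 1.732; 3:2 ≈ 1.500; 5:3 ≈ 1.667; 5:4 ≈ 1.250.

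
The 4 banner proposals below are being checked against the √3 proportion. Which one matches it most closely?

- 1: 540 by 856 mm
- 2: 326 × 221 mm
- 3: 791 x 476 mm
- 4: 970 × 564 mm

Target root-3 ≈ 1.732.
1: 1.585 (Δ0.147)  2: 1.475 (Δ0.257)  3: 1.662 (Δ0.070)  4: 1.720 (Δ0.012)

4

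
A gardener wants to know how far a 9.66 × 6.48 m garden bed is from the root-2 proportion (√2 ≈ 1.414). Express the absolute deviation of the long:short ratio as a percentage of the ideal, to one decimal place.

5.4%

Ratio = 9.66 / 6.48 ≈ 1.4907.
Ideal root-2 ≈ 1.4142. |1.4907 − 1.4142| / 1.4142 ≈ 5.41% → 5.4%.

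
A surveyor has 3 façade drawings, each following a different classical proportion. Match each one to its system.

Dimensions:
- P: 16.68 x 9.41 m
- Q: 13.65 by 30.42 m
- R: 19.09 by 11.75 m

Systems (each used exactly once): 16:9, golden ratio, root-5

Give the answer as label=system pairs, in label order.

P=16:9, Q=root-5, R=golden ratio

Ratios: P ≈ 1.773; Q ≈ 2.229; R ≈ 1.625.
Targets: 16:9 ≈ 1.778; golden ratio ≈ 1.618; root-5 ≈ 2.236.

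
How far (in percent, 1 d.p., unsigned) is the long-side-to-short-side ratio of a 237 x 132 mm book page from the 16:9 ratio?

1.0%

Ratio = 237 / 132 ≈ 1.7955.
Ideal 16:9 ≈ 1.7778. |1.7955 − 1.7778| / 1.7778 ≈ 1.00% → 1.0%.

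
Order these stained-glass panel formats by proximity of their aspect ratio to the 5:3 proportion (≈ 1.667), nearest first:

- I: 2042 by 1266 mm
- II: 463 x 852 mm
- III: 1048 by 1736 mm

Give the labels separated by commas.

Ratios: I = 2042 / 1266 ≈ 1.613; II = 852 / 463 ≈ 1.840; III = 1736 / 1048 ≈ 1.656.
|Δ from 1.667|: I 0.054; II 0.173; III 0.011.

III, I, II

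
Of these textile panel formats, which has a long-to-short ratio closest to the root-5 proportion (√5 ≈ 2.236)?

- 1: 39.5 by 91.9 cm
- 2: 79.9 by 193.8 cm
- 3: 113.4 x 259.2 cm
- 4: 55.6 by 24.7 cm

Ratios (long/short): 1 ≈ 2.327; 2 ≈ 2.426; 3 ≈ 2.286; 4 ≈ 2.251.
root-5 ≈ 2.236; option 4 is nearest (Δ 0.015).

4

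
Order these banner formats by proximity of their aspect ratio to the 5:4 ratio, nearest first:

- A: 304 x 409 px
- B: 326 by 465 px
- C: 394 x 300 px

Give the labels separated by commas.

A: 409/304 ≈ 1.345 → |1.345 − 1.250| = 0.095
B: 465/326 ≈ 1.426 → |1.426 − 1.250| = 0.176
C: 394/300 ≈ 1.313 → |1.313 − 1.250| = 0.063

C, A, B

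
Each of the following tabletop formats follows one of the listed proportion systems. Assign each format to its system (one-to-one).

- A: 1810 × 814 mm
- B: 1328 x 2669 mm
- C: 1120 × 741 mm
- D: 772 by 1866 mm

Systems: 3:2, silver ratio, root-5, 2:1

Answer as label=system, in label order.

A=root-5, B=2:1, C=3:2, D=silver ratio

Ratios: A ≈ 2.224; B ≈ 2.010; C ≈ 1.511; D ≈ 2.417.
Targets: 3:2 ≈ 1.500; silver ratio ≈ 2.414; root-5 ≈ 2.236; 2:1 ≈ 2.000.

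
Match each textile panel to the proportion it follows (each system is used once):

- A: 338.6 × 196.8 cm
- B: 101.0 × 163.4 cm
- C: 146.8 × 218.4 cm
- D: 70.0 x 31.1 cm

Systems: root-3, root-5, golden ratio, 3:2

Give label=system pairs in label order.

A=root-3, B=golden ratio, C=3:2, D=root-5

A = 338.6/196.8 ≈ 1.721 → root-3 (1.732)
B = 163.4/101.0 ≈ 1.618 → golden ratio (1.618)
C = 218.4/146.8 ≈ 1.488 → 3:2 (1.500)
D = 70.0/31.1 ≈ 2.251 → root-5 (2.236)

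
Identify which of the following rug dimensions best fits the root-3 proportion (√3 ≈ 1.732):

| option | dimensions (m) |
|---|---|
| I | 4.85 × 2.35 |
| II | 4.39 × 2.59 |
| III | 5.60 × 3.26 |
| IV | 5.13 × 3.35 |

III

Ratios (long/short): I ≈ 2.064; II ≈ 1.695; III ≈ 1.718; IV ≈ 1.531.
root-3 ≈ 1.732; option III is nearest (Δ 0.014).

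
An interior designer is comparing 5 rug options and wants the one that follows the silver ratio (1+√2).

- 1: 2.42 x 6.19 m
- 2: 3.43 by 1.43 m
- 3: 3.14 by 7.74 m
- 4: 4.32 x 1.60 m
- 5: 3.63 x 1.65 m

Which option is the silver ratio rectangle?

Ratios (long/short): 1 ≈ 2.558; 2 ≈ 2.399; 3 ≈ 2.465; 4 ≈ 2.700; 5 ≈ 2.200.
silver ratio ≈ 2.414; option 2 is nearest (Δ 0.015).

2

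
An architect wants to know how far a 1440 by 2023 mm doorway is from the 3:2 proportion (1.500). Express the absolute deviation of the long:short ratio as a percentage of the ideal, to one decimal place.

Ratio = 2023 / 1440 ≈ 1.4049.
Ideal 3:2 = 1.5000. |1.4049 − 1.5000| / 1.5000 ≈ 6.34% → 6.3%.

6.3%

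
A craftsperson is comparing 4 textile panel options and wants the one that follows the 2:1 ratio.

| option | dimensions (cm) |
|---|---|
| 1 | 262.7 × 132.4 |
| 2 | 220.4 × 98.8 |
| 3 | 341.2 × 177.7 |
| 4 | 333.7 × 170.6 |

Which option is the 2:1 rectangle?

1

Ratios (long/short): 1 ≈ 1.984; 2 ≈ 2.231; 3 ≈ 1.920; 4 ≈ 1.956.
2:1 ≈ 2.000; option 1 is nearest (Δ 0.016).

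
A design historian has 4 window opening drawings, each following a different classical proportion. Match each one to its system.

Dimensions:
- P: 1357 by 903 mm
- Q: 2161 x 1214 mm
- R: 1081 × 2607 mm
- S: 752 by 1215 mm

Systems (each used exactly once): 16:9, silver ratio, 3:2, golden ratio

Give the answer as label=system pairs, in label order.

P=3:2, Q=16:9, R=silver ratio, S=golden ratio

Ratios: P ≈ 1.503; Q ≈ 1.780; R ≈ 2.412; S ≈ 1.616.
Targets: 16:9 ≈ 1.778; silver ratio ≈ 2.414; 3:2 ≈ 1.500; golden ratio ≈ 1.618.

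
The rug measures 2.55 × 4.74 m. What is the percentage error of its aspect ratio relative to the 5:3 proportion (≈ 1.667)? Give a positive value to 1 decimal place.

11.5%

Ratio = 4.74 / 2.55 ≈ 1.8588.
Ideal 5:3 ≈ 1.6667. |1.8588 − 1.6667| / 1.6667 ≈ 11.53% → 11.5%.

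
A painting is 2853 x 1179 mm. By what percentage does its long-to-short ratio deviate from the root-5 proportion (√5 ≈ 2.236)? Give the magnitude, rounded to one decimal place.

Ratio = 2853 / 1179 ≈ 2.4198.
Ideal root-5 ≈ 2.2361. |2.4198 − 2.2361| / 2.2361 ≈ 8.22% → 8.2%.

8.2%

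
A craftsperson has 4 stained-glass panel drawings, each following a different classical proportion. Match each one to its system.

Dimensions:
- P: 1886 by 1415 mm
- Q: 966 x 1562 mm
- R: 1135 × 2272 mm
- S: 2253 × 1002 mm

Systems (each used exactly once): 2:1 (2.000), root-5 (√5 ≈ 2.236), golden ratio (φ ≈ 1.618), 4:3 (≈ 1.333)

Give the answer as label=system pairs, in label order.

P=4:3, Q=golden ratio, R=2:1, S=root-5

Ratios: P ≈ 1.333; Q ≈ 1.617; R ≈ 2.002; S ≈ 2.249.
Targets: 2:1 ≈ 2.000; root-5 ≈ 2.236; golden ratio ≈ 1.618; 4:3 ≈ 1.333.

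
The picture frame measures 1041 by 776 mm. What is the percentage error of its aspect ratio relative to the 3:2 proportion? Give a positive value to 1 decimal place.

Ratio = 1041 / 776 ≈ 1.3415.
Ideal 3:2 = 1.5000. |1.3415 − 1.5000| / 1.5000 ≈ 10.57% → 10.6%.

10.6%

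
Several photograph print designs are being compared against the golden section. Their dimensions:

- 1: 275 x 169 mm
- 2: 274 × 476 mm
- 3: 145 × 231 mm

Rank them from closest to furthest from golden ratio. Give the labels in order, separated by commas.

Ratios: 1 = 275 / 169 ≈ 1.627; 2 = 476 / 274 ≈ 1.737; 3 = 231 / 145 ≈ 1.593.
|Δ from 1.618|: 1 0.009; 2 0.119; 3 0.025.

1, 3, 2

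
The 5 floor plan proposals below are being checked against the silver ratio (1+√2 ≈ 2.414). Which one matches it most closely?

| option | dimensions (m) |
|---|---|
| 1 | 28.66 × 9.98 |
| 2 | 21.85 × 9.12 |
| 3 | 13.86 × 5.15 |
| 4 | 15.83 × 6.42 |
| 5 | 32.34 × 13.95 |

2

Ratios (long/short): 1 ≈ 2.872; 2 ≈ 2.396; 3 ≈ 2.691; 4 ≈ 2.466; 5 ≈ 2.318.
silver ratio ≈ 2.414; option 2 is nearest (Δ 0.018).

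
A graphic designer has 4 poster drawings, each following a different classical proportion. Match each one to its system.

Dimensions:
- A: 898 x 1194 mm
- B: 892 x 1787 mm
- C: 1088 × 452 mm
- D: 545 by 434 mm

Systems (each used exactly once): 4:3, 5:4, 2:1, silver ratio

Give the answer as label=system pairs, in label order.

A=4:3, B=2:1, C=silver ratio, D=5:4

A = 1194/898 ≈ 1.330 → 4:3 (1.333)
B = 1787/892 ≈ 2.003 → 2:1 (2.000)
C = 1088/452 ≈ 2.407 → silver ratio (2.414)
D = 545/434 ≈ 1.256 → 5:4 (1.250)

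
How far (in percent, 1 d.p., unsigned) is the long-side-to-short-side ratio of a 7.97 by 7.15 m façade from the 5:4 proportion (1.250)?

10.8%

Ratio = 7.97 / 7.15 ≈ 1.1147.
Ideal 5:4 = 1.2500. |1.1147 − 1.2500| / 1.2500 ≈ 10.82% → 10.8%.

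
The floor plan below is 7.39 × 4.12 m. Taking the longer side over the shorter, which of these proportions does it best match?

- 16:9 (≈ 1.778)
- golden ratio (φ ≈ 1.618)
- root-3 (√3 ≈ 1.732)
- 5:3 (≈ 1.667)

7.39/4.12 ≈ 1.794. Nearest candidates are 16:9 (1.778, off by 0.016) and root-3 (1.732, off by 0.062).

16:9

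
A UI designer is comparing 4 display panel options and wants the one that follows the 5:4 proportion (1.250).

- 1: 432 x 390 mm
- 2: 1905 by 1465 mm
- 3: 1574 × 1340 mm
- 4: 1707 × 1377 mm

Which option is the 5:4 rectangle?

4

Target 5:4 ≈ 1.250.
1: 1.108 (Δ0.142)  2: 1.300 (Δ0.050)  3: 1.175 (Δ0.075)  4: 1.240 (Δ0.010)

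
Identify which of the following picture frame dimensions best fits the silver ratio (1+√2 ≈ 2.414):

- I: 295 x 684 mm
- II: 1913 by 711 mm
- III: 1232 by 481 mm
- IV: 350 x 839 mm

IV

Target silver ratio ≈ 2.414.
I: 2.319 (Δ0.095)  II: 2.691 (Δ0.277)  III: 2.561 (Δ0.147)  IV: 2.397 (Δ0.017)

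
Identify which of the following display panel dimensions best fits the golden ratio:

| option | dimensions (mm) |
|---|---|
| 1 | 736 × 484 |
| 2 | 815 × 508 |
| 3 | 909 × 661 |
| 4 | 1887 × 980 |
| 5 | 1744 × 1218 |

2

Target golden ratio ≈ 1.618.
1: 1.521 (Δ0.097)  2: 1.604 (Δ0.014)  3: 1.375 (Δ0.243)  4: 1.926 (Δ0.308)  5: 1.432 (Δ0.186)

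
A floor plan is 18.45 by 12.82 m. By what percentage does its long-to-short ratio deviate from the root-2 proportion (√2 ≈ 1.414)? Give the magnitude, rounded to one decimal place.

1.8%

Ratio = 18.45 / 12.82 ≈ 1.4392.
Ideal root-2 ≈ 1.4142. |1.4392 − 1.4142| / 1.4142 ≈ 1.77% → 1.8%.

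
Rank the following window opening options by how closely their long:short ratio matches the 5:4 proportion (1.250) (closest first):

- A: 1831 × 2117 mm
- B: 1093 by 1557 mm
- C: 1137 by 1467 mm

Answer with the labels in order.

C, A, B

Ratios: A = 2117 / 1831 ≈ 1.156; B = 1557 / 1093 ≈ 1.425; C = 1467 / 1137 ≈ 1.290.
|Δ from 1.250|: A 0.094; B 0.175; C 0.040.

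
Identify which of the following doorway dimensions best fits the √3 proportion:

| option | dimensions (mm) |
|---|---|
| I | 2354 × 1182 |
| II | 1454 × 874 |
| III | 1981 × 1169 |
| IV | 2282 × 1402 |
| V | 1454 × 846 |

V

Ratios (long/short): I ≈ 1.992; II ≈ 1.664; III ≈ 1.695; IV ≈ 1.628; V ≈ 1.719.
root-3 ≈ 1.732; option V is nearest (Δ 0.013).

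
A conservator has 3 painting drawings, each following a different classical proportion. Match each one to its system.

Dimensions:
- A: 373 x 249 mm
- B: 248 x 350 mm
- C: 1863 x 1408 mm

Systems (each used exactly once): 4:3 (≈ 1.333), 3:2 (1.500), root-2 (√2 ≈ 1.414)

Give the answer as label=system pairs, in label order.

A=3:2, B=root-2, C=4:3

A = 373/249 ≈ 1.498 → 3:2 (1.500)
B = 350/248 ≈ 1.411 → root-2 (1.414)
C = 1863/1408 ≈ 1.323 → 4:3 (1.333)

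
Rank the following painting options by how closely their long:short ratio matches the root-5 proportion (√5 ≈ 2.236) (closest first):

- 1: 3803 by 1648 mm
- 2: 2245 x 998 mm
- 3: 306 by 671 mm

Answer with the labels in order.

2, 3, 1

1: 3803/1648 ≈ 2.308 → |2.308 − 2.236| = 0.072
2: 2245/998 ≈ 2.249 → |2.249 − 2.236| = 0.013
3: 671/306 ≈ 2.193 → |2.193 − 2.236| = 0.043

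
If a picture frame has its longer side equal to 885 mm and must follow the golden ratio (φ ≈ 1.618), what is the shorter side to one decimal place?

golden ratio ≈ 1.61803.
Shorter side = 885 ÷ 1.61803 ≈ 546.961 → 547.0 mm.

547.0 mm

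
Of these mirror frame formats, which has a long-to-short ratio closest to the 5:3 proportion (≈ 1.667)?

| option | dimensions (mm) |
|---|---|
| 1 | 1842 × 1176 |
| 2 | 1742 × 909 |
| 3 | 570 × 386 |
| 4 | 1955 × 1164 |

4

Ratios (long/short): 1 ≈ 1.566; 2 ≈ 1.916; 3 ≈ 1.477; 4 ≈ 1.680.
5:3 ≈ 1.667; option 4 is nearest (Δ 0.013).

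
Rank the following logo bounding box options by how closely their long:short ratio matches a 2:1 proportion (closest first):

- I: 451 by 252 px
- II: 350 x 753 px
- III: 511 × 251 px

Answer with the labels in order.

I: 451/252 ≈ 1.790 → |1.790 − 2.000| = 0.210
II: 753/350 ≈ 2.151 → |2.151 − 2.000| = 0.151
III: 511/251 ≈ 2.036 → |2.036 − 2.000| = 0.036

III, II, I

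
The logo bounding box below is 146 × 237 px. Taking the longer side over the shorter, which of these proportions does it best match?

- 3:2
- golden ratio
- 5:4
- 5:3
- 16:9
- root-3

golden ratio

Ratio = 237 / 146 ≈ 1.623.
Distances: 3:2 1.500 (Δ 0.123); golden ratio 1.618 (Δ 0.005); 5:4 1.250 (Δ 0.373); 5:3 1.667 (Δ 0.044); 16:9 1.778 (Δ 0.155); root-3 1.732 (Δ 0.109).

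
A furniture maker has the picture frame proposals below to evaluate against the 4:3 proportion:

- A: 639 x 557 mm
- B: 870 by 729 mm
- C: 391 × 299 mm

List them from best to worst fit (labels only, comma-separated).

Ratios: A = 639 / 557 ≈ 1.147; B = 870 / 729 ≈ 1.193; C = 391 / 299 ≈ 1.308.
|Δ from 1.333|: A 0.186; B 0.140; C 0.025.

C, B, A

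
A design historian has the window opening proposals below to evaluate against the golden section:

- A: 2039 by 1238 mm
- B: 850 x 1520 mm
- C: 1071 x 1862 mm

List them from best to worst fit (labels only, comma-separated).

A, C, B

A: 2039/1238 ≈ 1.647 → |1.647 − 1.618| = 0.029
B: 1520/850 ≈ 1.788 → |1.788 − 1.618| = 0.170
C: 1862/1071 ≈ 1.739 → |1.739 − 1.618| = 0.121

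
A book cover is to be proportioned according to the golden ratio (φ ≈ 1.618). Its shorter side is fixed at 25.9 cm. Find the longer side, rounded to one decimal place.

golden ratio ≈ 1.61803.
Longer side = 25.9 × 1.61803 ≈ 41.907 → 41.9 cm.

41.9 cm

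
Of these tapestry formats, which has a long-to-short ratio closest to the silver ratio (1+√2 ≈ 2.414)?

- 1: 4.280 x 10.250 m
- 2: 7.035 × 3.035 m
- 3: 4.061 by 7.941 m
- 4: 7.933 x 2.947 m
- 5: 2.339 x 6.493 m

Target silver ratio ≈ 2.414.
1: 2.395 (Δ0.019)  2: 2.318 (Δ0.096)  3: 1.955 (Δ0.459)  4: 2.692 (Δ0.278)  5: 2.776 (Δ0.362)

1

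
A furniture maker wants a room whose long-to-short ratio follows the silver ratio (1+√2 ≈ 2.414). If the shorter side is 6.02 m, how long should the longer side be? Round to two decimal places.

14.53 m

silver ratio ≈ 2.41421.
Longer side = 6.02 × 2.41421 ≈ 14.5335 → 14.53 m.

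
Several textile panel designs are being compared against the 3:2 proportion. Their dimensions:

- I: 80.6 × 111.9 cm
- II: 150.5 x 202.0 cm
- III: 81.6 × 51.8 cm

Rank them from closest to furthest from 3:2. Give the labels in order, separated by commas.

I: 111.9/80.6 ≈ 1.388 → |1.388 − 1.500| = 0.112
II: 202.0/150.5 ≈ 1.342 → |1.342 − 1.500| = 0.158
III: 81.6/51.8 ≈ 1.575 → |1.575 − 1.500| = 0.075

III, I, II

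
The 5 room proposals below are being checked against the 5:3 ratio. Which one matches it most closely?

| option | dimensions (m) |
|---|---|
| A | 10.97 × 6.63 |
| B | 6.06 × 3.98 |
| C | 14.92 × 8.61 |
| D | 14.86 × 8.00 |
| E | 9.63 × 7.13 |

Ratios (long/short): A ≈ 1.655; B ≈ 1.523; C ≈ 1.733; D ≈ 1.857; E ≈ 1.351.
5:3 ≈ 1.667; option A is nearest (Δ 0.012).

A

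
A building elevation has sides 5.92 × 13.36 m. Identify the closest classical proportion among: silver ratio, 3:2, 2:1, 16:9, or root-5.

Ratio = 13.36 / 5.92 ≈ 2.257.
Distances: silver ratio 2.414 (Δ 0.157); 3:2 1.500 (Δ 0.757); 2:1 2.000 (Δ 0.257); 16:9 1.778 (Δ 0.479); root-5 2.236 (Δ 0.021).

root-5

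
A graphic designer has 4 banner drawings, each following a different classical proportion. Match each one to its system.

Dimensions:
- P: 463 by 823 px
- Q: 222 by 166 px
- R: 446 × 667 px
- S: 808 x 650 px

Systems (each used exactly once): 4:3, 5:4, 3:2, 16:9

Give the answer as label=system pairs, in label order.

P = 823/463 ≈ 1.778 → 16:9 (1.778)
Q = 222/166 ≈ 1.337 → 4:3 (1.333)
R = 667/446 ≈ 1.496 → 3:2 (1.500)
S = 808/650 ≈ 1.243 → 5:4 (1.250)

P=16:9, Q=4:3, R=3:2, S=5:4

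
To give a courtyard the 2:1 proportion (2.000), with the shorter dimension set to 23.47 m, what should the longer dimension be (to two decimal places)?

46.94 m

2:1 = 2.00000.
Longer side = 23.47 × 2.00000 ≈ 46.9400 → 46.94 m.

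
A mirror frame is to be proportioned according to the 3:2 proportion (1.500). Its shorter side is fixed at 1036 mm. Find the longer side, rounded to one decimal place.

3:2 = 1.50000.
Longer side = 1036 × 1.50000 ≈ 1554.000 → 1554.0 mm.

1554.0 mm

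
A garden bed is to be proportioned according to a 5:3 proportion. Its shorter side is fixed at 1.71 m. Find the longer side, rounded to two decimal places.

2.85 m

5:3 ≈ 1.66667.
Longer side = 1.71 × 1.66667 ≈ 2.8500 → 2.85 m.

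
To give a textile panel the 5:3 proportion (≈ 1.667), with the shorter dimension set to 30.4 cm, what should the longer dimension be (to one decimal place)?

50.7 cm

5:3 ≈ 1.66667.
Longer side = 30.4 × 1.66667 ≈ 50.667 → 50.7 cm.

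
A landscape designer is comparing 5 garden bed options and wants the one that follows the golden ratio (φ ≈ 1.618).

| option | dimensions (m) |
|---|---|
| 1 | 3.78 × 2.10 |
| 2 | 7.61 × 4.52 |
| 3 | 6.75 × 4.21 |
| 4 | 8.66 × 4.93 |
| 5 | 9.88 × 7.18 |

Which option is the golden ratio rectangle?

3

Target golden ratio ≈ 1.618.
1: 1.800 (Δ0.182)  2: 1.684 (Δ0.066)  3: 1.603 (Δ0.015)  4: 1.757 (Δ0.139)  5: 1.376 (Δ0.242)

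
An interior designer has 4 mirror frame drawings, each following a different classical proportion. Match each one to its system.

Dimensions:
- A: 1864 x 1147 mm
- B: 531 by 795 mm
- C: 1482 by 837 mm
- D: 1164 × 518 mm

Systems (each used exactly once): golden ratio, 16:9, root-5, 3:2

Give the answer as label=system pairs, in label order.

A=golden ratio, B=3:2, C=16:9, D=root-5

Ratios: A ≈ 1.625; B ≈ 1.497; C ≈ 1.771; D ≈ 2.247.
Targets: golden ratio ≈ 1.618; 16:9 ≈ 1.778; root-5 ≈ 2.236; 3:2 ≈ 1.500.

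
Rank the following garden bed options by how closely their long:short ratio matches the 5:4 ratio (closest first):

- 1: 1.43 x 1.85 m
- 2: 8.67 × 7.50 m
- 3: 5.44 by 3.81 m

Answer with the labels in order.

1, 2, 3

1: 1.85/1.43 ≈ 1.294 → |1.294 − 1.250| = 0.044
2: 8.67/7.50 ≈ 1.156 → |1.156 − 1.250| = 0.094
3: 5.44/3.81 ≈ 1.428 → |1.428 − 1.250| = 0.178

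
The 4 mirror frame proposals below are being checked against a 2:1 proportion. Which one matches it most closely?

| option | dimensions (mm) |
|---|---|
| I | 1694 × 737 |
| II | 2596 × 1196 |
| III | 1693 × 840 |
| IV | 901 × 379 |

Ratios (long/short): I ≈ 2.299; II ≈ 2.171; III ≈ 2.015; IV ≈ 2.377.
2:1 ≈ 2.000; option III is nearest (Δ 0.015).

III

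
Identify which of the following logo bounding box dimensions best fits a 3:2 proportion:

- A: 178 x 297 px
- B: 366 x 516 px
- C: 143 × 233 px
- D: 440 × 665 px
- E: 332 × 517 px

Ratios (long/short): A ≈ 1.669; B ≈ 1.410; C ≈ 1.629; D ≈ 1.511; E ≈ 1.557.
3:2 ≈ 1.500; option D is nearest (Δ 0.011).

D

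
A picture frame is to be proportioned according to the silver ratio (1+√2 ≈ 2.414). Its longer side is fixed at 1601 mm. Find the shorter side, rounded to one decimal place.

663.2 mm

silver ratio ≈ 2.41421.
Shorter side = 1601 ÷ 2.41421 ≈ 663.157 → 663.2 mm.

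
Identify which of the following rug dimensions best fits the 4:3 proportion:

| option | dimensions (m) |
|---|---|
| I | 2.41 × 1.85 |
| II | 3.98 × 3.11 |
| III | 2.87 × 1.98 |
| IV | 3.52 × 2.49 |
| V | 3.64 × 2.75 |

Target 4:3 ≈ 1.333.
I: 1.303 (Δ0.030)  II: 1.280 (Δ0.053)  III: 1.449 (Δ0.116)  IV: 1.414 (Δ0.081)  V: 1.324 (Δ0.009)

V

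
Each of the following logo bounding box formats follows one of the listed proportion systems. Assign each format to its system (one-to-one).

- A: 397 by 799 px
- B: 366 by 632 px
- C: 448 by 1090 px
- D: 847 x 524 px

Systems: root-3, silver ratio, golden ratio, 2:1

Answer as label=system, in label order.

Ratios: A ≈ 2.013; B ≈ 1.727; C ≈ 2.433; D ≈ 1.616.
Targets: root-3 ≈ 1.732; silver ratio ≈ 2.414; golden ratio ≈ 1.618; 2:1 ≈ 2.000.

A=2:1, B=root-3, C=silver ratio, D=golden ratio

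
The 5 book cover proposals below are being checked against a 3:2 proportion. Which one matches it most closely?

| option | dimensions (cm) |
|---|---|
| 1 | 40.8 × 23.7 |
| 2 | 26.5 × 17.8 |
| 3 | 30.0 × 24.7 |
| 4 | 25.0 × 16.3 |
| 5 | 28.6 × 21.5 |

Ratios (long/short): 1 ≈ 1.722; 2 ≈ 1.489; 3 ≈ 1.215; 4 ≈ 1.534; 5 ≈ 1.330.
3:2 ≈ 1.500; option 2 is nearest (Δ 0.011).

2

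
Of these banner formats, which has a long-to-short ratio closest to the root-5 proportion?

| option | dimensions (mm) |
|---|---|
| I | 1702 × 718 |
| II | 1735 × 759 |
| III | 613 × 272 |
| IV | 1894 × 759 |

III

Ratios (long/short): I ≈ 2.370; II ≈ 2.286; III ≈ 2.254; IV ≈ 2.495.
root-5 ≈ 2.236; option III is nearest (Δ 0.018).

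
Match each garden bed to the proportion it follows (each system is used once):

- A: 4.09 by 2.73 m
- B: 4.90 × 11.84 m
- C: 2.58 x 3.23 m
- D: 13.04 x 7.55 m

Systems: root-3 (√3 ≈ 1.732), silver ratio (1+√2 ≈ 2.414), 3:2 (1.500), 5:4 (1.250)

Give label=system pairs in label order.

A=3:2, B=silver ratio, C=5:4, D=root-3

Ratios: A ≈ 1.498; B ≈ 2.416; C ≈ 1.252; D ≈ 1.727.
Targets: root-3 ≈ 1.732; silver ratio ≈ 2.414; 3:2 ≈ 1.500; 5:4 ≈ 1.250.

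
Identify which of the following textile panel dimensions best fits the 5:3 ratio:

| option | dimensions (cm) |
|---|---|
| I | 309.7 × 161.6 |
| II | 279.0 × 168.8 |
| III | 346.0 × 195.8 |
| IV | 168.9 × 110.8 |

II

Ratios (long/short): I ≈ 1.916; II ≈ 1.653; III ≈ 1.767; IV ≈ 1.524.
5:3 ≈ 1.667; option II is nearest (Δ 0.014).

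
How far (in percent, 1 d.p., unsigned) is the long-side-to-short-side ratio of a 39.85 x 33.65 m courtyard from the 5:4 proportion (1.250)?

5.3%

Ratio = 39.85 / 33.65 ≈ 1.1842.
Ideal 5:4 = 1.2500. |1.1842 − 1.2500| / 1.2500 ≈ 5.26% → 5.3%.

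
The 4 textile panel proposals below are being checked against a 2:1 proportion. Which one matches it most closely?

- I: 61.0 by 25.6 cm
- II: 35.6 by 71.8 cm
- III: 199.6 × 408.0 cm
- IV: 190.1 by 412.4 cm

Target 2:1 ≈ 2.000.
I: 2.383 (Δ0.383)  II: 2.017 (Δ0.017)  III: 2.044 (Δ0.044)  IV: 2.169 (Δ0.169)

II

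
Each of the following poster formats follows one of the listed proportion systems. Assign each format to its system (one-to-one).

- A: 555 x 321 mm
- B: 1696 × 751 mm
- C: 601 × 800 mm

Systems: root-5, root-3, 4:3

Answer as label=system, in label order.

A = 555/321 ≈ 1.729 → root-3 (1.732)
B = 1696/751 ≈ 2.258 → root-5 (2.236)
C = 800/601 ≈ 1.331 → 4:3 (1.333)

A=root-3, B=root-5, C=4:3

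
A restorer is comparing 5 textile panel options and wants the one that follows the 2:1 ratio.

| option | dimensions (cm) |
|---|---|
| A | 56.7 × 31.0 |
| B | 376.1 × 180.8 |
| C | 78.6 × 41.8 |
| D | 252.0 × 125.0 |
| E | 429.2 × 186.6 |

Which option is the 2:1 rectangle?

D

Target 2:1 ≈ 2.000.
A: 1.829 (Δ0.171)  B: 2.080 (Δ0.080)  C: 1.880 (Δ0.120)  D: 2.016 (Δ0.016)  E: 2.300 (Δ0.300)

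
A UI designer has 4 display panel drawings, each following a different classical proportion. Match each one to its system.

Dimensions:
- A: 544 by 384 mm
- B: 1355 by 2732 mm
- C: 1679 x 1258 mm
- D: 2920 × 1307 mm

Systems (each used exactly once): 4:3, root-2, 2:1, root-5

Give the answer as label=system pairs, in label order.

Ratios: A ≈ 1.417; B ≈ 2.016; C ≈ 1.335; D ≈ 2.234.
Targets: 4:3 ≈ 1.333; root-2 ≈ 1.414; 2:1 ≈ 2.000; root-5 ≈ 2.236.

A=root-2, B=2:1, C=4:3, D=root-5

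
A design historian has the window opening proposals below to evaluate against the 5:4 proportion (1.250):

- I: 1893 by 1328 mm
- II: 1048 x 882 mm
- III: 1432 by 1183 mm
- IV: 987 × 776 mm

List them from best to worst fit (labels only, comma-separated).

I: 1893/1328 ≈ 1.425 → |1.425 − 1.250| = 0.175
II: 1048/882 ≈ 1.188 → |1.188 − 1.250| = 0.062
III: 1432/1183 ≈ 1.210 → |1.210 − 1.250| = 0.040
IV: 987/776 ≈ 1.272 → |1.272 − 1.250| = 0.022

IV, III, II, I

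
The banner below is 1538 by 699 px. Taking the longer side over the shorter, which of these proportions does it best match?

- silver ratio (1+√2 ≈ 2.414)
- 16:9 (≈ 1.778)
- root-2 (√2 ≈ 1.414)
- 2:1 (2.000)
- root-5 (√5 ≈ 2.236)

root-5

Ratio = 1538 / 699 ≈ 2.200.
Distances: silver ratio 2.414 (Δ 0.214); 16:9 1.778 (Δ 0.422); root-2 1.414 (Δ 0.786); 2:1 2.000 (Δ 0.200); root-5 2.236 (Δ 0.036).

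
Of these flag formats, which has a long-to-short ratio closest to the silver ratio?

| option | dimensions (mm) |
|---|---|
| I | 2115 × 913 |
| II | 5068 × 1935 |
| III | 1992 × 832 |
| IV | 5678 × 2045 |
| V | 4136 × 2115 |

III

Ratios (long/short): I ≈ 2.317; II ≈ 2.619; III ≈ 2.394; IV ≈ 2.777; V ≈ 1.956.
silver ratio ≈ 2.414; option III is nearest (Δ 0.020).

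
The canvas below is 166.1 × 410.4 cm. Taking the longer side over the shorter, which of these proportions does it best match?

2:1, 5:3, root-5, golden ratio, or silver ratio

silver ratio

410.4/166.1 ≈ 2.471. Nearest candidates are silver ratio (2.414, off by 0.057) and root-5 (2.236, off by 0.235).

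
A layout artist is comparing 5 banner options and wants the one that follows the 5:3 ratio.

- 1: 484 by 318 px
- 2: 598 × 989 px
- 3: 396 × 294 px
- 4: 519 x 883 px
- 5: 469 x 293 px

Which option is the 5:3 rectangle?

Target 5:3 ≈ 1.667.
1: 1.522 (Δ0.145)  2: 1.654 (Δ0.013)  3: 1.347 (Δ0.320)  4: 1.701 (Δ0.034)  5: 1.601 (Δ0.066)

2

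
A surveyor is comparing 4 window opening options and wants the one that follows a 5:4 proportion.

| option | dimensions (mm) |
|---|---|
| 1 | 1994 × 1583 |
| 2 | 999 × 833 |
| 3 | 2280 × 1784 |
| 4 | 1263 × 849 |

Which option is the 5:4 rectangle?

Ratios (long/short): 1 ≈ 1.260; 2 ≈ 1.199; 3 ≈ 1.278; 4 ≈ 1.488.
5:4 ≈ 1.250; option 1 is nearest (Δ 0.010).

1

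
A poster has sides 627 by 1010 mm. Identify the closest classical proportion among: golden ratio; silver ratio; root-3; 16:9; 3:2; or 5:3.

1010/627 ≈ 1.611. Nearest candidates are golden ratio (1.618, off by 0.007) and 5:3 (1.667, off by 0.056).

golden ratio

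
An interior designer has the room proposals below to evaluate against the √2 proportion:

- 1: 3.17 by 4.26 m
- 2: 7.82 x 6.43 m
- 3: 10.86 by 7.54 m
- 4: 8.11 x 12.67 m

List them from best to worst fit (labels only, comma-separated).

3, 1, 4, 2

Ratios: 1 = 4.26 / 3.17 ≈ 1.344; 2 = 7.82 / 6.43 ≈ 1.216; 3 = 10.86 / 7.54 ≈ 1.440; 4 = 12.67 / 8.11 ≈ 1.562.
|Δ from 1.414|: 1 0.070; 2 0.198; 3 0.026; 4 0.148.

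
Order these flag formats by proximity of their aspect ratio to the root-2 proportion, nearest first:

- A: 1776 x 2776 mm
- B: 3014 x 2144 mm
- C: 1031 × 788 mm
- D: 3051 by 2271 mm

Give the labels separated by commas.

B, D, C, A

A: 2776/1776 ≈ 1.563 → |1.563 − 1.414| = 0.149
B: 3014/2144 ≈ 1.406 → |1.406 − 1.414| = 0.008
C: 1031/788 ≈ 1.308 → |1.308 − 1.414| = 0.106
D: 3051/2271 ≈ 1.343 → |1.343 − 1.414| = 0.071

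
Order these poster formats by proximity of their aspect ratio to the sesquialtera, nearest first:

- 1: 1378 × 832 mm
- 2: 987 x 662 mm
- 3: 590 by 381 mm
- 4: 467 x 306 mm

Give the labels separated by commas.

2, 4, 3, 1

Ratios: 1 = 1378 / 832 ≈ 1.656; 2 = 987 / 662 ≈ 1.491; 3 = 590 / 381 ≈ 1.549; 4 = 467 / 306 ≈ 1.526.
|Δ from 1.500|: 1 0.156; 2 0.009; 3 0.049; 4 0.026.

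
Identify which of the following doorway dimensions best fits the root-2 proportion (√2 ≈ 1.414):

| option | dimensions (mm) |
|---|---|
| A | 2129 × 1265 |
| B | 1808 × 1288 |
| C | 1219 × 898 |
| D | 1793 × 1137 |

B

Target root-2 ≈ 1.414.
A: 1.683 (Δ0.269)  B: 1.404 (Δ0.010)  C: 1.357 (Δ0.057)  D: 1.577 (Δ0.163)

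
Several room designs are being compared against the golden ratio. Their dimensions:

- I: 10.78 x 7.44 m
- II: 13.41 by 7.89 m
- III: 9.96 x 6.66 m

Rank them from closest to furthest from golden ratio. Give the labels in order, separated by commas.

II, III, I

I: 10.78/7.44 ≈ 1.449 → |1.449 − 1.618| = 0.169
II: 13.41/7.89 ≈ 1.700 → |1.700 − 1.618| = 0.082
III: 9.96/6.66 ≈ 1.495 → |1.495 − 1.618| = 0.123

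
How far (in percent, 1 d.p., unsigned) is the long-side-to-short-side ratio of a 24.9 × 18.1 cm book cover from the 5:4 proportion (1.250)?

Ratio = 24.9 / 18.1 ≈ 1.3757.
Ideal 5:4 = 1.2500. |1.3757 − 1.2500| / 1.2500 ≈ 10.06% → 10.1%.

10.1%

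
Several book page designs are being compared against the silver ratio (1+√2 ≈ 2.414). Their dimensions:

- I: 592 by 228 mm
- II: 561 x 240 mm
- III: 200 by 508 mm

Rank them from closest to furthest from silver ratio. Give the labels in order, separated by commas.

Ratios: I = 592 / 228 ≈ 2.596; II = 561 / 240 ≈ 2.337; III = 508 / 200 ≈ 2.540.
|Δ from 2.414|: I 0.182; II 0.077; III 0.126.

II, III, I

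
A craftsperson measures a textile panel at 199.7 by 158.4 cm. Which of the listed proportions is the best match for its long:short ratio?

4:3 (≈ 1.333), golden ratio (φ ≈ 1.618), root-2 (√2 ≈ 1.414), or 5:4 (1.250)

199.7/158.4 ≈ 1.261. Nearest candidates are 5:4 (1.250, off by 0.011) and 4:3 (1.333, off by 0.072).

5:4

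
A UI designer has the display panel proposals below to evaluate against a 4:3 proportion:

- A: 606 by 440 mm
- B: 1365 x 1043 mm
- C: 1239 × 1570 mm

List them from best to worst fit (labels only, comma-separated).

B, A, C

A: 606/440 ≈ 1.377 → |1.377 − 1.333| = 0.044
B: 1365/1043 ≈ 1.309 → |1.309 − 1.333| = 0.024
C: 1570/1239 ≈ 1.267 → |1.267 − 1.333| = 0.066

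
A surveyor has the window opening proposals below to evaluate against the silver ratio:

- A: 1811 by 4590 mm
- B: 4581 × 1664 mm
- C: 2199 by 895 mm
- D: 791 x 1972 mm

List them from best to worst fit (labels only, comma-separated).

Ratios: A = 4590 / 1811 ≈ 2.535; B = 4581 / 1664 ≈ 2.753; C = 2199 / 895 ≈ 2.457; D = 1972 / 791 ≈ 2.493.
|Δ from 2.414|: A 0.121; B 0.339; C 0.043; D 0.079.

C, D, A, B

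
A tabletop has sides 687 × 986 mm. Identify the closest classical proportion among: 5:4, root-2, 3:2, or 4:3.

root-2

986/687 ≈ 1.435. Nearest candidates are root-2 (1.414, off by 0.021) and 3:2 (1.500, off by 0.065).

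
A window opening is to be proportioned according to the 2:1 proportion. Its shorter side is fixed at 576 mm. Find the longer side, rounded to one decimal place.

2:1 = 2.00000.
Longer side = 576 × 2.00000 ≈ 1152.000 → 1152.0 mm.

1152.0 mm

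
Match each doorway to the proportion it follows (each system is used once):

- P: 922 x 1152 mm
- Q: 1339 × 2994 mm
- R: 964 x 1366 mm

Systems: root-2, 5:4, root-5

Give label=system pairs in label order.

P=5:4, Q=root-5, R=root-2

P = 1152/922 ≈ 1.249 → 5:4 (1.250)
Q = 2994/1339 ≈ 2.236 → root-5 (2.236)
R = 1366/964 ≈ 1.417 → root-2 (1.414)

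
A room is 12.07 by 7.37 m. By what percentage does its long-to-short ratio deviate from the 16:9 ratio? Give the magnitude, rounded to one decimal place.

Ratio = 12.07 / 7.37 ≈ 1.6377.
Ideal 16:9 ≈ 1.7778. |1.6377 − 1.7778| / 1.7778 ≈ 7.88% → 7.9%.

7.9%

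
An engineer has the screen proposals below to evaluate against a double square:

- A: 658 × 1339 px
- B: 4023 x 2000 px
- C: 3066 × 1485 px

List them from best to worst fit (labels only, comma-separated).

Ratios: A = 1339 / 658 ≈ 2.035; B = 4023 / 2000 ≈ 2.011; C = 3066 / 1485 ≈ 2.065.
|Δ from 2.000|: A 0.035; B 0.011; C 0.065.

B, A, C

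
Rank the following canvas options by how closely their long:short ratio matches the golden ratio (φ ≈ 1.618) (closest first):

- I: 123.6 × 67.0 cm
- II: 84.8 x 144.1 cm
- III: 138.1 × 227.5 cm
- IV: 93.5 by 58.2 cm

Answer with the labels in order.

Ratios: I = 123.6 / 67.0 ≈ 1.845; II = 144.1 / 84.8 ≈ 1.699; III = 227.5 / 138.1 ≈ 1.647; IV = 93.5 / 58.2 ≈ 1.607.
|Δ from 1.618|: I 0.227; II 0.081; III 0.029; IV 0.011.

IV, III, II, I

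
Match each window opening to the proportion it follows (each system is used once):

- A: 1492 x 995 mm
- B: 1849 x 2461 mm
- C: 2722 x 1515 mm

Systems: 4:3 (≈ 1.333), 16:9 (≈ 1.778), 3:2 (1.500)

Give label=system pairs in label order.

A = 1492/995 ≈ 1.499 → 3:2 (1.500)
B = 2461/1849 ≈ 1.331 → 4:3 (1.333)
C = 2722/1515 ≈ 1.797 → 16:9 (1.778)

A=3:2, B=4:3, C=16:9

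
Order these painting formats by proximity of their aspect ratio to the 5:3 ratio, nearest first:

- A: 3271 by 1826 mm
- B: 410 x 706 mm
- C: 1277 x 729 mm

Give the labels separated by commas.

B, C, A

A: 3271/1826 ≈ 1.791 → |1.791 − 1.667| = 0.124
B: 706/410 ≈ 1.722 → |1.722 − 1.667| = 0.055
C: 1277/729 ≈ 1.752 → |1.752 − 1.667| = 0.085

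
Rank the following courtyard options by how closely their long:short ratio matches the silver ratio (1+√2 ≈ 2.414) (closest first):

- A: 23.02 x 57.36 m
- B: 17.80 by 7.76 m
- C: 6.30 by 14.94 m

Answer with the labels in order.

C, A, B

A: 57.36/23.02 ≈ 2.492 → |2.492 − 2.414| = 0.078
B: 17.80/7.76 ≈ 2.294 → |2.294 − 2.414| = 0.120
C: 14.94/6.30 ≈ 2.371 → |2.371 − 2.414| = 0.043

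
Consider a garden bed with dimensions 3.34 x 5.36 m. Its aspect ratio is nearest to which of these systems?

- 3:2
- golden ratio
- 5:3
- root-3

Ratio = 5.36 / 3.34 ≈ 1.605.
Distances: 3:2 1.500 (Δ 0.105); golden ratio 1.618 (Δ 0.013); 5:3 1.667 (Δ 0.062); root-3 1.732 (Δ 0.127).

golden ratio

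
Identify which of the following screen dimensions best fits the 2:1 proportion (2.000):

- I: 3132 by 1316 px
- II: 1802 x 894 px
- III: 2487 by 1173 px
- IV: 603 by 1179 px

Ratios (long/short): I ≈ 2.380; II ≈ 2.016; III ≈ 2.120; IV ≈ 1.955.
2:1 ≈ 2.000; option II is nearest (Δ 0.016).

II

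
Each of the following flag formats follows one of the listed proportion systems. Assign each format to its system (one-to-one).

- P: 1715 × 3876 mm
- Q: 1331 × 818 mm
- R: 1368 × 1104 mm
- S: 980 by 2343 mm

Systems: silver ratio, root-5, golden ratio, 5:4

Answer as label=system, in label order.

P=root-5, Q=golden ratio, R=5:4, S=silver ratio

P = 3876/1715 ≈ 2.260 → root-5 (2.236)
Q = 1331/818 ≈ 1.627 → golden ratio (1.618)
R = 1368/1104 ≈ 1.239 → 5:4 (1.250)
S = 2343/980 ≈ 2.391 → silver ratio (2.414)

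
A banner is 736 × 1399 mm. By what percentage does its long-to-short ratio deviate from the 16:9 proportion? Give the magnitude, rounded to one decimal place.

6.9%

Ratio = 1399 / 736 ≈ 1.9008.
Ideal 16:9 ≈ 1.7778. |1.9008 − 1.7778| / 1.7778 ≈ 6.92% → 6.9%.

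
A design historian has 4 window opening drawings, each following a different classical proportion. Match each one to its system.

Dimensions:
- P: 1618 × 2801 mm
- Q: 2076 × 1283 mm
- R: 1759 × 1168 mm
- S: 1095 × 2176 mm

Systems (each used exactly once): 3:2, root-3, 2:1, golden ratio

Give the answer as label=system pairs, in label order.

P=root-3, Q=golden ratio, R=3:2, S=2:1

Ratios: P ≈ 1.731; Q ≈ 1.618; R ≈ 1.506; S ≈ 1.987.
Targets: 3:2 ≈ 1.500; root-3 ≈ 1.732; 2:1 ≈ 2.000; golden ratio ≈ 1.618.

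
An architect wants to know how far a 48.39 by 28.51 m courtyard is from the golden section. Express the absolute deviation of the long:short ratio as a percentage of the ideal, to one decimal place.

4.9%

Ratio = 48.39 / 28.51 ≈ 1.6973.
Ideal golden ratio ≈ 1.6180. |1.6973 − 1.6180| / 1.6180 ≈ 4.90% → 4.9%.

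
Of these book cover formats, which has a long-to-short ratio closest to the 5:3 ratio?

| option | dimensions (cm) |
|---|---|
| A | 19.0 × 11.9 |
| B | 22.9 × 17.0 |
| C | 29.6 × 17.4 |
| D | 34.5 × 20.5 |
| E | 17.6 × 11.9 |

Target 5:3 ≈ 1.667.
A: 1.597 (Δ0.070)  B: 1.347 (Δ0.320)  C: 1.701 (Δ0.034)  D: 1.683 (Δ0.016)  E: 1.479 (Δ0.188)

D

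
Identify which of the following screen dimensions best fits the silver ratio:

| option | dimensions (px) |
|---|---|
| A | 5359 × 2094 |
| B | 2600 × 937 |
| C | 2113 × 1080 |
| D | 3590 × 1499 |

D

Ratios (long/short): A ≈ 2.559; B ≈ 2.775; C ≈ 1.956; D ≈ 2.395.
silver ratio ≈ 2.414; option D is nearest (Δ 0.019).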